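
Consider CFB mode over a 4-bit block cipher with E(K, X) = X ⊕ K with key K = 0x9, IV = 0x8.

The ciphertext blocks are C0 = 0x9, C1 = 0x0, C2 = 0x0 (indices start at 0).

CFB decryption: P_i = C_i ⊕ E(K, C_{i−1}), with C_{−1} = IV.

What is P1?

P1 = 0x0

P1: E(K, 0x9) = 0x0; 0x0 ⊕ 0x0 = 0x0.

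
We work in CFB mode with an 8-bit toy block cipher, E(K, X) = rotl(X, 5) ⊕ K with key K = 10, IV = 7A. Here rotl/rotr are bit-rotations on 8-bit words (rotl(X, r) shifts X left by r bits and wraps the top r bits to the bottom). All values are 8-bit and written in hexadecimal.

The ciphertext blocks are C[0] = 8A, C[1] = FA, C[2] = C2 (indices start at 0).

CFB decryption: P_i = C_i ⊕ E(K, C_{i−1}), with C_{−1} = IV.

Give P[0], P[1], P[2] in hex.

P[0]: E(K, 7A) = 5F; 8A ⊕ 5F = D5.
P[1]: E(K, 8A) = 41; FA ⊕ 41 = BB.
P[2]: E(K, FA) = 4F; C2 ⊕ 4F = 8D.

P[0] = D5, P[1] = BB, P[2] = 8D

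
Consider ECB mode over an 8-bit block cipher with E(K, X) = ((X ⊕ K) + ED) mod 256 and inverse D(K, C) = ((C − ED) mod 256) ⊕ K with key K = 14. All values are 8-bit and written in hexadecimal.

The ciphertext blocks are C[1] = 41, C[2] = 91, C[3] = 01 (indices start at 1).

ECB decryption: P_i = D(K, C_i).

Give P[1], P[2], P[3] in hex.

P[1]: D(K, 41) = 40.
P[2]: D(K, 91) = B0.
P[3]: D(K, 01) = 00.

P[1] = 40, P[2] = B0, P[3] = 00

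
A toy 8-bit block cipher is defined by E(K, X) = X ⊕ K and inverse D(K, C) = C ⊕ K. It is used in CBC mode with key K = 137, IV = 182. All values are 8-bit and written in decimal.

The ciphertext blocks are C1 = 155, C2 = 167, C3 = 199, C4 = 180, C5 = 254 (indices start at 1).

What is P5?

P5 = 195

CBC decryption: P_i = D(K, C_i) ⊕ C_{i−1}, with C_{0} = IV.
P5: D(K, 254) = 119; 119 ⊕ 180 = 195.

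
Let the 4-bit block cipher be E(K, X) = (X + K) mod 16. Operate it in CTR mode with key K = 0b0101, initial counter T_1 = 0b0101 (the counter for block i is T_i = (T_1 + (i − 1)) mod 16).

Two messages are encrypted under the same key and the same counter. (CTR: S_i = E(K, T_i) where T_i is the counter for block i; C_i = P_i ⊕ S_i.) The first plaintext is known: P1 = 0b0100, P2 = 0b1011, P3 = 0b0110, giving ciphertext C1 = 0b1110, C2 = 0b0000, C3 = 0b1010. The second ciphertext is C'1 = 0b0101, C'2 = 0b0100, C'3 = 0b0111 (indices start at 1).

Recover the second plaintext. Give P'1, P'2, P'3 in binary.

P'1 = 0b1111, P'2 = 0b1111, P'3 = 0b1011

In CTR with a reused counter, both messages share the same keystream S_i, so C_i ⊕ C'_i = P_i ⊕ P'_i and thus P'_i = P_i ⊕ C_i ⊕ C'_i.
P'1: 0b0100 ⊕ 0b1110 ⊕ 0b0101 = 0b1111.
P'2: 0b1011 ⊕ 0b0000 ⊕ 0b0100 = 0b1111.
P'3: 0b0110 ⊕ 0b1010 ⊕ 0b0111 = 0b1011.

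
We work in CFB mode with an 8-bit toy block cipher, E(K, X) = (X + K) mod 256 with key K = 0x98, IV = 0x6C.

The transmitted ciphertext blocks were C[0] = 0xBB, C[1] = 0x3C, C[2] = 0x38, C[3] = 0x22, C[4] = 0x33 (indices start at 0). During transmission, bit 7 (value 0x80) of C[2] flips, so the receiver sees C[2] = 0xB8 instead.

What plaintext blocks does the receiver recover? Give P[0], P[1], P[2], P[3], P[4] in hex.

CFB decryption: P_i = C_i ⊕ E(K, C_{i−1}), with C_{−1} = IV.
Only C[2] changed, to 0xB8. In CFB, a change in C_i flips the same bit in P_i and garbles P_{i+1}. Decrypting the received ciphertext:
P[0]: E(K, 0x6C) = 0x04; 0xBB ⊕ 0x04 = 0xBF.
P[1]: E(K, 0xBB) = 0x53; 0x3C ⊕ 0x53 = 0x6F.
P[2]: E(K, 0x3C) = 0xD4; 0xB8 ⊕ 0xD4 = 0x6C.
P[3]: E(K, 0xB8) = 0x50; 0x22 ⊕ 0x50 = 0x72.
P[4]: E(K, 0x22) = 0xBA; 0x33 ⊕ 0xBA = 0x89.
Blocks that differ from the original plaintext: P[2], P[3].

P[0] = 0xBF, P[1] = 0x6F, P[2] = 0x6C, P[3] = 0x72, P[4] = 0x89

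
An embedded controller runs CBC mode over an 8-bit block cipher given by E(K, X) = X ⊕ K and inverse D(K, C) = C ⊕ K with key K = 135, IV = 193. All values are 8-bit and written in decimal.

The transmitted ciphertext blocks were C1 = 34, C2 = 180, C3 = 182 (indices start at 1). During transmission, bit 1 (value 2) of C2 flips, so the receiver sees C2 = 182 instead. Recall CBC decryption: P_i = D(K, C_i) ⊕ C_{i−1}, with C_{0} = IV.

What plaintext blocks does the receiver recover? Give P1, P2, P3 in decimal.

P1 = 100, P2 = 19, P3 = 135

Only C2 changed, to 182. In CBC, a change in C_i garbles P_i and flips the same bit in P_{i+1}. Decrypting the received ciphertext:
P1: D(K, 34) = 165; 165 ⊕ 193 = 100.
P2: D(K, 182) = 49; 49 ⊕ 34 = 19.
P3: D(K, 182) = 49; 49 ⊕ 182 = 135.
Blocks that differ from the original plaintext: P2, P3.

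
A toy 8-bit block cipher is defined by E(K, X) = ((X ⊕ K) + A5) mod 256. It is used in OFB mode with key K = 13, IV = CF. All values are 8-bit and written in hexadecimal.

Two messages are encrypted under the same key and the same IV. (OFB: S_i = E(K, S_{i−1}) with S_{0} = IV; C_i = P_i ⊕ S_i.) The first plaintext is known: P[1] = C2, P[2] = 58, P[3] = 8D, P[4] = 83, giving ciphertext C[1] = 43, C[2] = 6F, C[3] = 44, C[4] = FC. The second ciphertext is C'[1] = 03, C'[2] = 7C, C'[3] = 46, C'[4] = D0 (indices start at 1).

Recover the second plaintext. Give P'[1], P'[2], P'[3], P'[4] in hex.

In OFB with a reused IV, both messages share the same keystream S_i, so C_i ⊕ C'_i = P_i ⊕ P'_i and thus P'_i = P_i ⊕ C_i ⊕ C'_i.
P'[1]: C2 ⊕ 43 ⊕ 03 = 82.
P'[2]: 58 ⊕ 6F ⊕ 7C = 4B.
P'[3]: 8D ⊕ 44 ⊕ 46 = 8F.
P'[4]: 83 ⊕ FC ⊕ D0 = AF.

P'[1] = 82, P'[2] = 4B, P'[3] = 8F, P'[4] = AF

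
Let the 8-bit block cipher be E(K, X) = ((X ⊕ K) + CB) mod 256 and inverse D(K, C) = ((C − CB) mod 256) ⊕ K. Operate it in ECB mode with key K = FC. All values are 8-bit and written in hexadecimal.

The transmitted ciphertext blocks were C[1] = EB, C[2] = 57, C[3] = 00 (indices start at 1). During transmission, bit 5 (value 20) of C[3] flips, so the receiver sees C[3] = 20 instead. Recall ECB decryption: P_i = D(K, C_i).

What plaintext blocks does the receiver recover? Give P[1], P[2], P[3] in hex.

Only C[3] changed, to 20. In ECB, a change in C_i affects only P_i. Decrypting the received ciphertext:
P[1]: D(K, EB) = DC.
P[2]: D(K, 57) = 70.
P[3]: D(K, 20) = A9.
Blocks that differ from the original plaintext: P[3].

P[1] = DC, P[2] = 70, P[3] = A9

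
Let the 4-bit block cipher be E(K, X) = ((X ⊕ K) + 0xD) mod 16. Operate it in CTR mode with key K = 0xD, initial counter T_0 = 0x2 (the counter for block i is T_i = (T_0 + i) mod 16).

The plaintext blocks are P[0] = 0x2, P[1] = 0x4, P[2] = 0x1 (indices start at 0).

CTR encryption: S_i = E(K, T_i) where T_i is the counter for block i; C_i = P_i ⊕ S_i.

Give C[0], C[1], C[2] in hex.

C[0] = 0xE, C[1] = 0xF, C[2] = 0x7

C[0]: T = 0x2, S = E(K, T) = 0xC; 0x2 ⊕ 0xC = 0xE.
C[1]: T = 0x3, S = E(K, T) = 0xB; 0x4 ⊕ 0xB = 0xF.
C[2]: T = 0x4, S = E(K, T) = 0x6; 0x1 ⊕ 0x6 = 0x7.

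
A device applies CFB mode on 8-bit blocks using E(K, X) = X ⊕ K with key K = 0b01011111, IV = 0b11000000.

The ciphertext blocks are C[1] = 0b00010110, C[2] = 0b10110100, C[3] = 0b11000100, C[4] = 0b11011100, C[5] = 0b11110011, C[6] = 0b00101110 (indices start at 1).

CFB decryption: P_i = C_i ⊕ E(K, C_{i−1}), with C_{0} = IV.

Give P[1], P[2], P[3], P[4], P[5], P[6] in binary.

P[1] = 0b10001001, P[2] = 0b11111101, P[3] = 0b00101111, P[4] = 0b01000111, P[5] = 0b01110000, P[6] = 0b10000010

P[1]: E(K, 0b11000000) = 0b10011111; 0b00010110 ⊕ 0b10011111 = 0b10001001.
P[2]: E(K, 0b00010110) = 0b01001001; 0b10110100 ⊕ 0b01001001 = 0b11111101.
P[3]: E(K, 0b10110100) = 0b11101011; 0b11000100 ⊕ 0b11101011 = 0b00101111.
P[4]: E(K, 0b11000100) = 0b10011011; 0b11011100 ⊕ 0b10011011 = 0b01000111.
P[5]: E(K, 0b11011100) = 0b10000011; 0b11110011 ⊕ 0b10000011 = 0b01110000.
P[6]: E(K, 0b11110011) = 0b10101100; 0b00101110 ⊕ 0b10101100 = 0b10000010.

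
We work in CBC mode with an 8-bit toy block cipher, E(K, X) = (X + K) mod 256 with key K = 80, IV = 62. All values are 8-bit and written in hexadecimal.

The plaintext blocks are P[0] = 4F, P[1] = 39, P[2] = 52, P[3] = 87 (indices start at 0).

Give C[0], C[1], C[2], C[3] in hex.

C[0] = AD, C[1] = 14, C[2] = C6, C[3] = C1

CBC encryption: C_i = E(K, P_i ⊕ C_{i−1}), with C_{−1} = IV.
C[0]: P[0] ⊕ 62 = 2D; E(K, 2D) = AD.
C[1]: P[1] ⊕ AD = 94; E(K, 94) = 14.
C[2]: P[2] ⊕ 14 = 46; E(K, 46) = C6.
C[3]: P[3] ⊕ C6 = 41; E(K, 41) = C1.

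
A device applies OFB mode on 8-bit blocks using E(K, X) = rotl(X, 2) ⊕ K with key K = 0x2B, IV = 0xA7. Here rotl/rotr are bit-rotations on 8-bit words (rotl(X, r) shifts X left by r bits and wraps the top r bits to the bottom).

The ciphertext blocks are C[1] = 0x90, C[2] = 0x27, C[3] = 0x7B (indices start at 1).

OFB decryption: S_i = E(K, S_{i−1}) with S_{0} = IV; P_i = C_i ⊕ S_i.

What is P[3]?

P[3] = 0xA7

P[1]: S = E(K, 0xA7) = 0xB5; 0x90 ⊕ 0xB5 = 0x25.
P[2]: S = E(K, 0xB5) = 0xFD; 0x27 ⊕ 0xFD = 0xDA.
P[3]: S = E(K, 0xFD) = 0xDC; 0x7B ⊕ 0xDC = 0xA7.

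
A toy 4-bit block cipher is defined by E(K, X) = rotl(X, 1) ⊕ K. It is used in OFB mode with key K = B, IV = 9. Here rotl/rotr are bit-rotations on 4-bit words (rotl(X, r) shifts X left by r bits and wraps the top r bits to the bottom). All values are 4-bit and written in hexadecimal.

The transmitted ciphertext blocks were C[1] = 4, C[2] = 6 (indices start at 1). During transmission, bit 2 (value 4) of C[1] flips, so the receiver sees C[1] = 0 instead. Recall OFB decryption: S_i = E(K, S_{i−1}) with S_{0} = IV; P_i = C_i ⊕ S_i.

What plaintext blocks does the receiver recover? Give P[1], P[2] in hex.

Only C[1] changed, to 0. In OFB, a change in C_i flips the same bit in P_i only; the keystream is unaffected. Decrypting the received ciphertext:
P[1]: S = E(K, 9) = 8; 0 ⊕ 8 = 8.
P[2]: S = E(K, 8) = A; 6 ⊕ A = C.
Blocks that differ from the original plaintext: P[1].

P[1] = 8, P[2] = C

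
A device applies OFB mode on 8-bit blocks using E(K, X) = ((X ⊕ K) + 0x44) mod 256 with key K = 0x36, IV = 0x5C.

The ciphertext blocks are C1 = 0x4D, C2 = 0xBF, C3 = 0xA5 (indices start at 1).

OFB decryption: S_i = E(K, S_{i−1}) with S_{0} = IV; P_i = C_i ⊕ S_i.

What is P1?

P1 = 0xE3

P1: S = E(K, 0x5C) = 0xAE; 0x4D ⊕ 0xAE = 0xE3.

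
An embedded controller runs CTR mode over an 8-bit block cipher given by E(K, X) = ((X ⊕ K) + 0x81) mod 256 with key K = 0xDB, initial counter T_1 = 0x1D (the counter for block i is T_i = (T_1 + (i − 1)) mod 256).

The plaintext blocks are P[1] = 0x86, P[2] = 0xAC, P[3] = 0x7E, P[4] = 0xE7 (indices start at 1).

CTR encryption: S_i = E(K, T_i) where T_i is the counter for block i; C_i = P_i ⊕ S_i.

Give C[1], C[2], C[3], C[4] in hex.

C[1] = 0xC1, C[2] = 0xEA, C[3] = 0x3B, C[4] = 0x9B

C[1]: T = 0x1D, S = E(K, T) = 0x47; 0x86 ⊕ 0x47 = 0xC1.
C[2]: T = 0x1E, S = E(K, T) = 0x46; 0xAC ⊕ 0x46 = 0xEA.
C[3]: T = 0x1F, S = E(K, T) = 0x45; 0x7E ⊕ 0x45 = 0x3B.
C[4]: T = 0x20, S = E(K, T) = 0x7C; 0xE7 ⊕ 0x7C = 0x9B.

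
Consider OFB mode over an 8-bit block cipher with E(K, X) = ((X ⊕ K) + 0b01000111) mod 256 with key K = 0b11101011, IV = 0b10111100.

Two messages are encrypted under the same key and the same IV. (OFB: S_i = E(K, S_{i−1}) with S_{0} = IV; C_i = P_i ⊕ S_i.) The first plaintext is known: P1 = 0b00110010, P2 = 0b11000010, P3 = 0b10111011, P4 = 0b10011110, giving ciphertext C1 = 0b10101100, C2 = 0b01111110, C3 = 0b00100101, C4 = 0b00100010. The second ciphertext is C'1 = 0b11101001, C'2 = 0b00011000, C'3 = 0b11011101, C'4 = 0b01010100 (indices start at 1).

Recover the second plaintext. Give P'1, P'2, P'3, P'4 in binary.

P'1 = 0b01110111, P'2 = 0b10100100, P'3 = 0b01000011, P'4 = 0b11101000

In OFB with a reused IV, both messages share the same keystream S_i, so C_i ⊕ C'_i = P_i ⊕ P'_i and thus P'_i = P_i ⊕ C_i ⊕ C'_i.
P'1: 0b00110010 ⊕ 0b10101100 ⊕ 0b11101001 = 0b01110111.
P'2: 0b11000010 ⊕ 0b01111110 ⊕ 0b00011000 = 0b10100100.
P'3: 0b10111011 ⊕ 0b00100101 ⊕ 0b11011101 = 0b01000011.
P'4: 0b10011110 ⊕ 0b00100010 ⊕ 0b01010100 = 0b11101000.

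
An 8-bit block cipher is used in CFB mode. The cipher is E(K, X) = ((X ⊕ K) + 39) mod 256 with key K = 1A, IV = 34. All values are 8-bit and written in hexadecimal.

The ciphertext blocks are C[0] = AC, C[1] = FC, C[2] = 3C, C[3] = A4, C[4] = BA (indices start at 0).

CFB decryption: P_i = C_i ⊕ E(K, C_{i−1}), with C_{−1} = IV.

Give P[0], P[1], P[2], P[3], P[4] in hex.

P[0]: E(K, 34) = 67; AC ⊕ 67 = CB.
P[1]: E(K, AC) = EF; FC ⊕ EF = 13.
P[2]: E(K, FC) = 1F; 3C ⊕ 1F = 23.
P[3]: E(K, 3C) = 5F; A4 ⊕ 5F = FB.
P[4]: E(K, A4) = F7; BA ⊕ F7 = 4D.

P[0] = CB, P[1] = 13, P[2] = 23, P[3] = FB, P[4] = 4D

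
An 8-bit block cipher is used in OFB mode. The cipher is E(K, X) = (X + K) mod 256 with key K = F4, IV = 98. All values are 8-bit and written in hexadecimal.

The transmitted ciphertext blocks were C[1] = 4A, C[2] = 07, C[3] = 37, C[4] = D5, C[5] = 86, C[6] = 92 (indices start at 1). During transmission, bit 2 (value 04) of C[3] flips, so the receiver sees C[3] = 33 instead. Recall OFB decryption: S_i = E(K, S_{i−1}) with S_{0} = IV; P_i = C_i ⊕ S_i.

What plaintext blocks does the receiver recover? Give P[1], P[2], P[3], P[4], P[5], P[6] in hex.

Only C[3] changed, to 33. In OFB, a change in C_i flips the same bit in P_i only; the keystream is unaffected. Decrypting the received ciphertext:
P[1]: S = E(K, 98) = 8C; 4A ⊕ 8C = C6.
P[2]: S = E(K, 8C) = 80; 07 ⊕ 80 = 87.
P[3]: S = E(K, 80) = 74; 33 ⊕ 74 = 47.
P[4]: S = E(K, 74) = 68; D5 ⊕ 68 = BD.
P[5]: S = E(K, 68) = 5C; 86 ⊕ 5C = DA.
P[6]: S = E(K, 5C) = 50; 92 ⊕ 50 = C2.
Blocks that differ from the original plaintext: P[3].

P[1] = C6, P[2] = 87, P[3] = 47, P[4] = BD, P[5] = DA, P[6] = C2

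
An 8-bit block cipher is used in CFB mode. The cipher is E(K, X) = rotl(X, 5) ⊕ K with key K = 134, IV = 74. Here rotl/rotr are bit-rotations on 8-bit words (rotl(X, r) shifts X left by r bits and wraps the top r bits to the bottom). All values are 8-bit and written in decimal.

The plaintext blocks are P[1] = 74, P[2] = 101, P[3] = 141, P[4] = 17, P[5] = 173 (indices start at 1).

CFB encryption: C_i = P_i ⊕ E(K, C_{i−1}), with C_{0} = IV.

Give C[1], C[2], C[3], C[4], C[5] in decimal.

C[1]: E(K, 74) = 207; 74 ⊕ 207 = 133.
C[2]: E(K, 133) = 54; 101 ⊕ 54 = 83.
C[3]: E(K, 83) = 236; 141 ⊕ 236 = 97.
C[4]: E(K, 97) = 170; 17 ⊕ 170 = 187.
C[5]: E(K, 187) = 241; 173 ⊕ 241 = 92.

C[1] = 133, C[2] = 83, C[3] = 97, C[4] = 187, C[5] = 92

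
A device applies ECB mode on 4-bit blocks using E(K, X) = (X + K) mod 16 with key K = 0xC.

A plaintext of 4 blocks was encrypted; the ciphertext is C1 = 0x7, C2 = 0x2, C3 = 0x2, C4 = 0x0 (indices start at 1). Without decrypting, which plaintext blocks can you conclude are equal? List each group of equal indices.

ECB encrypts each block independently with the same key, so equal ciphertext blocks imply equal plaintext blocks.
C2 = C3 = 0x2, so P2 = P3.

P2 = P3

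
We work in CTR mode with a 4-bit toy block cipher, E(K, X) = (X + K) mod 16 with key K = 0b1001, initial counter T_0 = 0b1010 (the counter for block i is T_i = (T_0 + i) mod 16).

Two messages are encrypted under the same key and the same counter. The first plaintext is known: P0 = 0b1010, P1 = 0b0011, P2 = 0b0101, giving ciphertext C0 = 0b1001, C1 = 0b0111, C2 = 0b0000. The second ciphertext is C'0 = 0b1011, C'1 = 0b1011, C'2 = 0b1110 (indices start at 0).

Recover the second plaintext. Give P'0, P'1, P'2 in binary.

In CTR with a reused counter, both messages share the same keystream S_i, so C_i ⊕ C'_i = P_i ⊕ P'_i and thus P'_i = P_i ⊕ C_i ⊕ C'_i.
P'0: 0b1010 ⊕ 0b1001 ⊕ 0b1011 = 0b1000.
P'1: 0b0011 ⊕ 0b0111 ⊕ 0b1011 = 0b1111.
P'2: 0b0101 ⊕ 0b0000 ⊕ 0b1110 = 0b1011.

P'0 = 0b1000, P'1 = 0b1111, P'2 = 0b1011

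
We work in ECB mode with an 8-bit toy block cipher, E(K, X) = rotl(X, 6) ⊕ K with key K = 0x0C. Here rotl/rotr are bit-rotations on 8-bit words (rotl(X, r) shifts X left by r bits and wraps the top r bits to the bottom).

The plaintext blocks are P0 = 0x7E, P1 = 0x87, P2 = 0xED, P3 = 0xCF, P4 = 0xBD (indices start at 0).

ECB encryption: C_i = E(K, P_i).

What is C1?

C1: E(K, 0x87) = 0xED.

C1 = 0xED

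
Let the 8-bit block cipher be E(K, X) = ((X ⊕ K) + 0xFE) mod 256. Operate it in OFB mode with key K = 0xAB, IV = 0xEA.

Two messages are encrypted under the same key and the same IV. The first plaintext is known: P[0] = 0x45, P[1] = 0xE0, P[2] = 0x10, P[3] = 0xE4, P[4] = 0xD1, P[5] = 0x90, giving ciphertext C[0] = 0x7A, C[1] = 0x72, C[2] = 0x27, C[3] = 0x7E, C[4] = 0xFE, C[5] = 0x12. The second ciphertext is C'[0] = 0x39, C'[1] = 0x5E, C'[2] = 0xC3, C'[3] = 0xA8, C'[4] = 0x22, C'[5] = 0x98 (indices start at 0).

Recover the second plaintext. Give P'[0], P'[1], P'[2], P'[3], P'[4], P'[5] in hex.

In OFB with a reused IV, both messages share the same keystream S_i, so C_i ⊕ C'_i = P_i ⊕ P'_i and thus P'_i = P_i ⊕ C_i ⊕ C'_i.
P'[0]: 0x45 ⊕ 0x7A ⊕ 0x39 = 0x06.
P'[1]: 0xE0 ⊕ 0x72 ⊕ 0x5E = 0xCC.
P'[2]: 0x10 ⊕ 0x27 ⊕ 0xC3 = 0xF4.
P'[3]: 0xE4 ⊕ 0x7E ⊕ 0xA8 = 0x32.
P'[4]: 0xD1 ⊕ 0xFE ⊕ 0x22 = 0x0D.
P'[5]: 0x90 ⊕ 0x12 ⊕ 0x98 = 0x1A.

P'[0] = 0x06, P'[1] = 0xCC, P'[2] = 0xF4, P'[3] = 0x32, P'[4] = 0x0D, P'[5] = 0x1A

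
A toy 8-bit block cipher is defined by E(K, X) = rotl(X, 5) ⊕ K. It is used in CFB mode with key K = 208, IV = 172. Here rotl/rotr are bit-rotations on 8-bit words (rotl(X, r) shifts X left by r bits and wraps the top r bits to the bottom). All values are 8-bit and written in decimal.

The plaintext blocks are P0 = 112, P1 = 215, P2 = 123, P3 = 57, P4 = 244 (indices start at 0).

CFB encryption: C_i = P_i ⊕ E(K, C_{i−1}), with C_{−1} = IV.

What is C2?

C0: E(K, 172) = 69; 112 ⊕ 69 = 53.
C1: E(K, 53) = 118; 215 ⊕ 118 = 161.
C2: E(K, 161) = 228; 123 ⊕ 228 = 159.

C2 = 159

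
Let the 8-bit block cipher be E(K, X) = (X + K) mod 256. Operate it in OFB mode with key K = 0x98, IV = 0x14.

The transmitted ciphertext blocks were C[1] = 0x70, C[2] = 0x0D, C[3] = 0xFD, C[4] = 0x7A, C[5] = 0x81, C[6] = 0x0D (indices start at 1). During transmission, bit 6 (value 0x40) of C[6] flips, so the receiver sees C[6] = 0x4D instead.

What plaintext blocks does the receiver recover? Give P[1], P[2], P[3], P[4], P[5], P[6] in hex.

P[1] = 0xDC, P[2] = 0x49, P[3] = 0x21, P[4] = 0x0E, P[5] = 0x8D, P[6] = 0xE9

OFB decryption: S_i = E(K, S_{i−1}) with S_{0} = IV; P_i = C_i ⊕ S_i.
Only C[6] changed, to 0x4D. In OFB, a change in C_i flips the same bit in P_i only; the keystream is unaffected. Decrypting the received ciphertext:
P[1]: S = E(K, 0x14) = 0xAC; 0x70 ⊕ 0xAC = 0xDC.
P[2]: S = E(K, 0xAC) = 0x44; 0x0D ⊕ 0x44 = 0x49.
P[3]: S = E(K, 0x44) = 0xDC; 0xFD ⊕ 0xDC = 0x21.
P[4]: S = E(K, 0xDC) = 0x74; 0x7A ⊕ 0x74 = 0x0E.
P[5]: S = E(K, 0x74) = 0x0C; 0x81 ⊕ 0x0C = 0x8D.
P[6]: S = E(K, 0x0C) = 0xA4; 0x4D ⊕ 0xA4 = 0xE9.
Blocks that differ from the original plaintext: P[6].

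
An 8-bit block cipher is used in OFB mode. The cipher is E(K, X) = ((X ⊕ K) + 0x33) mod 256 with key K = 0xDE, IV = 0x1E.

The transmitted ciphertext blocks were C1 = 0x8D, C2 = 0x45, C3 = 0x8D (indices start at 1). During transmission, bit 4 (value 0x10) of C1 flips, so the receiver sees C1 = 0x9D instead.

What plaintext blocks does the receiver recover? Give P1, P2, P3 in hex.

OFB decryption: S_i = E(K, S_{i−1}) with S_{0} = IV; P_i = C_i ⊕ S_i.
Only C1 changed, to 0x9D. In OFB, a change in C_i flips the same bit in P_i only; the keystream is unaffected. Decrypting the received ciphertext:
P1: S = E(K, 0x1E) = 0xF3; 0x9D ⊕ 0xF3 = 0x6E.
P2: S = E(K, 0xF3) = 0x60; 0x45 ⊕ 0x60 = 0x25.
P3: S = E(K, 0x60) = 0xF1; 0x8D ⊕ 0xF1 = 0x7C.
Blocks that differ from the original plaintext: P1.

P1 = 0x6E, P2 = 0x25, P3 = 0x7C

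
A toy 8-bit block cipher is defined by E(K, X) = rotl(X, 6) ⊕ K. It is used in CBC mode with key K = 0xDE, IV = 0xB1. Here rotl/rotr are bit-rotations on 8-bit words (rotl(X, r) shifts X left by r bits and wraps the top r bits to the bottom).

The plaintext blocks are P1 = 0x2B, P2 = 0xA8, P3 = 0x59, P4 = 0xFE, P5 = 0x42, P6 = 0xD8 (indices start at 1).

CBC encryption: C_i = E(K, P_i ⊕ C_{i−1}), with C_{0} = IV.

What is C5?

C5 = 0x35

C1: P1 ⊕ 0xB1 = 0x9A; E(K, 0x9A) = 0x78.
C2: P2 ⊕ 0x78 = 0xD0; E(K, 0xD0) = 0xEA.
C3: P3 ⊕ 0xEA = 0xB3; E(K, 0xB3) = 0x32.
C4: P4 ⊕ 0x32 = 0xCC; E(K, 0xCC) = 0xED.
C5: P5 ⊕ 0xED = 0xAF; E(K, 0xAF) = 0x35.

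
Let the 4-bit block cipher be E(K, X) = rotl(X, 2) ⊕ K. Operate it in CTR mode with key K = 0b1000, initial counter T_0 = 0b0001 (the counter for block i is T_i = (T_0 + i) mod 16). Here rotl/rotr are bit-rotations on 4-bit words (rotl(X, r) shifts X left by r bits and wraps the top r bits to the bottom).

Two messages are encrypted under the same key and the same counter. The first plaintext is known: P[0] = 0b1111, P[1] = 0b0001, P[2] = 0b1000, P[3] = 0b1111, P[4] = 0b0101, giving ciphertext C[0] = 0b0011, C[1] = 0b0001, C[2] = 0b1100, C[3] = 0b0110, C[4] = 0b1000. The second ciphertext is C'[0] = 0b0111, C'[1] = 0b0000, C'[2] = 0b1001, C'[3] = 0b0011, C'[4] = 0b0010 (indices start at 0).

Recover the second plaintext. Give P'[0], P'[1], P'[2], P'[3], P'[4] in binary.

P'[0] = 0b1011, P'[1] = 0b0000, P'[2] = 0b1101, P'[3] = 0b1010, P'[4] = 0b1111

In CTR with a reused counter, both messages share the same keystream S_i, so C_i ⊕ C'_i = P_i ⊕ P'_i and thus P'_i = P_i ⊕ C_i ⊕ C'_i.
P'[0]: 0b1111 ⊕ 0b0011 ⊕ 0b0111 = 0b1011.
P'[1]: 0b0001 ⊕ 0b0001 ⊕ 0b0000 = 0b0000.
P'[2]: 0b1000 ⊕ 0b1100 ⊕ 0b1001 = 0b1101.
P'[3]: 0b1111 ⊕ 0b0110 ⊕ 0b0011 = 0b1010.
P'[4]: 0b0101 ⊕ 0b1000 ⊕ 0b0010 = 0b1111.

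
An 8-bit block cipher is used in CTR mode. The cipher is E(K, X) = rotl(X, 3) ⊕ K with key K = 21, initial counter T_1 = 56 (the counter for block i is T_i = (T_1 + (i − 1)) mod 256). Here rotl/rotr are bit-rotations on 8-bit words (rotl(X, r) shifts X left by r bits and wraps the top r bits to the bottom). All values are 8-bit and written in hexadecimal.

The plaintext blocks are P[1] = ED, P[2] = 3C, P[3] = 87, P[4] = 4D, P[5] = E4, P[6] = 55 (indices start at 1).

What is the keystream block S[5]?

F3

CTR encryption: S_i = E(K, T_i) where T_i is the counter for block i; C_i = P_i ⊕ S_i.
C[1]: T = 56, S = E(K, T) = 93; ED ⊕ 93 = 7E.
C[2]: T = 57, S = E(K, T) = 9B; 3C ⊕ 9B = A7.
C[3]: T = 58, S = E(K, T) = E3; 87 ⊕ E3 = 64.
C[4]: T = 59, S = E(K, T) = EB; 4D ⊕ EB = A6.
C[5]: T = 5A, S = E(K, T) = F3; E4 ⊕ F3 = 17.
So S[5] = F3.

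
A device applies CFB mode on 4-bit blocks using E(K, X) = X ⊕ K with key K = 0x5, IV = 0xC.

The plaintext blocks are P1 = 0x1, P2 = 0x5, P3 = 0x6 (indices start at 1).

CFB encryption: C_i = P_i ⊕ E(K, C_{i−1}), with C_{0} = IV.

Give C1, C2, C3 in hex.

C1 = 0x8, C2 = 0x8, C3 = 0xB

C1: E(K, 0xC) = 0x9; 0x1 ⊕ 0x9 = 0x8.
C2: E(K, 0x8) = 0xD; 0x5 ⊕ 0xD = 0x8.
C3: E(K, 0x8) = 0xD; 0x6 ⊕ 0xD = 0xB.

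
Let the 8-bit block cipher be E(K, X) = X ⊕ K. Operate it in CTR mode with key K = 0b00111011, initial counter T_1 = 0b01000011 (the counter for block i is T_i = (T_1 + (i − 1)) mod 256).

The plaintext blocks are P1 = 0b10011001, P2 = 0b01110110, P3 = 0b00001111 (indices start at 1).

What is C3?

C3 = 0b01110001

CTR encryption: S_i = E(K, T_i) where T_i is the counter for block i; C_i = P_i ⊕ S_i.
C1: T = 0b01000011, S = E(K, T) = 0b01111000; 0b10011001 ⊕ 0b01111000 = 0b11100001.
C2: T = 0b01000100, S = E(K, T) = 0b01111111; 0b01110110 ⊕ 0b01111111 = 0b00001001.
C3: T = 0b01000101, S = E(K, T) = 0b01111110; 0b00001111 ⊕ 0b01111110 = 0b01110001.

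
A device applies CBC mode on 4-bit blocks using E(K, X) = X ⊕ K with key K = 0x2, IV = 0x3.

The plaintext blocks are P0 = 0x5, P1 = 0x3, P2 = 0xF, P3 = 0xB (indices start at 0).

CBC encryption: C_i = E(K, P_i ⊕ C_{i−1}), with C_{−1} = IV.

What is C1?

C0: P0 ⊕ 0x3 = 0x6; E(K, 0x6) = 0x4.
C1: P1 ⊕ 0x4 = 0x7; E(K, 0x7) = 0x5.

C1 = 0x5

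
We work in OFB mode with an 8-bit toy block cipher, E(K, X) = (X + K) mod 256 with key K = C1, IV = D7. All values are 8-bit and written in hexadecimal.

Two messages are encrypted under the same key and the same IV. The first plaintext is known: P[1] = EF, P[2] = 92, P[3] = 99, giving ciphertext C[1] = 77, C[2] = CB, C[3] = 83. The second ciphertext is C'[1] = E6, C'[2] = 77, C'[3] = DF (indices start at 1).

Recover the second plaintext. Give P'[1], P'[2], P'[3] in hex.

In OFB with a reused IV, both messages share the same keystream S_i, so C_i ⊕ C'_i = P_i ⊕ P'_i and thus P'_i = P_i ⊕ C_i ⊕ C'_i.
P'[1]: EF ⊕ 77 ⊕ E6 = 7E.
P'[2]: 92 ⊕ CB ⊕ 77 = 2E.
P'[3]: 99 ⊕ 83 ⊕ DF = C5.

P'[1] = 7E, P'[2] = 2E, P'[3] = C5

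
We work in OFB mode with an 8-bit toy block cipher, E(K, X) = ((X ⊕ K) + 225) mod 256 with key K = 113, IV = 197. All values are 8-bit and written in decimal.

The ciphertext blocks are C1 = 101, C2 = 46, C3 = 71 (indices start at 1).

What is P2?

P2 = 235

OFB decryption: S_i = E(K, S_{i−1}) with S_{0} = IV; P_i = C_i ⊕ S_i.
P1: S = E(K, 197) = 149; 101 ⊕ 149 = 240.
P2: S = E(K, 149) = 197; 46 ⊕ 197 = 235.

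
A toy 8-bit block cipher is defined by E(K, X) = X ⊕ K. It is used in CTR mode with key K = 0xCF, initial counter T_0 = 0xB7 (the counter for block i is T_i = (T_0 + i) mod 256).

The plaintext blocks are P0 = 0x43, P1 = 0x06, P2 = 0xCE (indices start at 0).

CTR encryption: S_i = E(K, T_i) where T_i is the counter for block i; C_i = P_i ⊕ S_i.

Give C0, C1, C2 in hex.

C0 = 0x3B, C1 = 0x71, C2 = 0xB8

C0: T = 0xB7, S = E(K, T) = 0x78; 0x43 ⊕ 0x78 = 0x3B.
C1: T = 0xB8, S = E(K, T) = 0x77; 0x06 ⊕ 0x77 = 0x71.
C2: T = 0xB9, S = E(K, T) = 0x76; 0xCE ⊕ 0x76 = 0xB8.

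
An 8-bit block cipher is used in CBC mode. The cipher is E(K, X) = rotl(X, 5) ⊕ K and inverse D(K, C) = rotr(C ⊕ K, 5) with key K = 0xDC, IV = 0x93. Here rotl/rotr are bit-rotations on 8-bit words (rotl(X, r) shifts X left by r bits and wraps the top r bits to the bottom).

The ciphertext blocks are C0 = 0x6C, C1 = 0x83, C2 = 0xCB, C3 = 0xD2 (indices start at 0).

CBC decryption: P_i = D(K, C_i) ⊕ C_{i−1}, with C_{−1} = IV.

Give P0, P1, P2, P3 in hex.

P0: D(K, 0x6C) = 0x85; 0x85 ⊕ 0x93 = 0x16.
P1: D(K, 0x83) = 0xFA; 0xFA ⊕ 0x6C = 0x96.
P2: D(K, 0xCB) = 0xB8; 0xB8 ⊕ 0x83 = 0x3B.
P3: D(K, 0xD2) = 0x70; 0x70 ⊕ 0xCB = 0xBB.

P0 = 0x16, P1 = 0x96, P2 = 0x3B, P3 = 0xBB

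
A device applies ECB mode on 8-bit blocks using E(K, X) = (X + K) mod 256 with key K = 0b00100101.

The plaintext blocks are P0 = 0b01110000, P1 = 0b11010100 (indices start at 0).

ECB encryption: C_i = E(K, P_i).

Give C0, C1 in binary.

C0 = 0b10010101, C1 = 0b11111001

C0: E(K, 0b01110000) = 0b10010101.
C1: E(K, 0b11010100) = 0b11111001.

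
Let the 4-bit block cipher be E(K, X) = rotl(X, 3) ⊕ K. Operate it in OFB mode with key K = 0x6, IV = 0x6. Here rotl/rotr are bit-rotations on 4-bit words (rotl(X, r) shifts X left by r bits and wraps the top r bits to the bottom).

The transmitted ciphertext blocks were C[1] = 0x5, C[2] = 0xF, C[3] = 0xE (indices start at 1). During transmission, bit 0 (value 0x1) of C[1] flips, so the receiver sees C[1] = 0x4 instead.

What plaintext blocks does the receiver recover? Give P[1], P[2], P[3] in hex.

P[1] = 0x1, P[2] = 0x3, P[3] = 0xE

OFB decryption: S_i = E(K, S_{i−1}) with S_{0} = IV; P_i = C_i ⊕ S_i.
Only C[1] changed, to 0x4. In OFB, a change in C_i flips the same bit in P_i only; the keystream is unaffected. Decrypting the received ciphertext:
P[1]: S = E(K, 0x6) = 0x5; 0x4 ⊕ 0x5 = 0x1.
P[2]: S = E(K, 0x5) = 0xC; 0xF ⊕ 0xC = 0x3.
P[3]: S = E(K, 0xC) = 0x0; 0xE ⊕ 0x0 = 0xE.
Blocks that differ from the original plaintext: P[1].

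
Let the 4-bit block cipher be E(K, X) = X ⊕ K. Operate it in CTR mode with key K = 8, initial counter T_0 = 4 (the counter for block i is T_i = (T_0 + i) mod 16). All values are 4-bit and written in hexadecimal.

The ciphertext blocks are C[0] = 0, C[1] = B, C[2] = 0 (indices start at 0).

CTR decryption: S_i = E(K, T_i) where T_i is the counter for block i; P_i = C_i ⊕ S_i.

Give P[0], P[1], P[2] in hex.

P[0]: T = 4, S = E(K, T) = C; 0 ⊕ C = C.
P[1]: T = 5, S = E(K, T) = D; B ⊕ D = 6.
P[2]: T = 6, S = E(K, T) = E; 0 ⊕ E = E.

P[0] = C, P[1] = 6, P[2] = E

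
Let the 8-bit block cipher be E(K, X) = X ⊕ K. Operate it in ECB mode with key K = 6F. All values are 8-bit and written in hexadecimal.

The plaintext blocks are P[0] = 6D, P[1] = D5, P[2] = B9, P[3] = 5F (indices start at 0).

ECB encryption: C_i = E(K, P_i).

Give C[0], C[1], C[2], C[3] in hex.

C[0] = 02, C[1] = BA, C[2] = D6, C[3] = 30

C[0]: E(K, 6D) = 02.
C[1]: E(K, D5) = BA.
C[2]: E(K, B9) = D6.
C[3]: E(K, 5F) = 30.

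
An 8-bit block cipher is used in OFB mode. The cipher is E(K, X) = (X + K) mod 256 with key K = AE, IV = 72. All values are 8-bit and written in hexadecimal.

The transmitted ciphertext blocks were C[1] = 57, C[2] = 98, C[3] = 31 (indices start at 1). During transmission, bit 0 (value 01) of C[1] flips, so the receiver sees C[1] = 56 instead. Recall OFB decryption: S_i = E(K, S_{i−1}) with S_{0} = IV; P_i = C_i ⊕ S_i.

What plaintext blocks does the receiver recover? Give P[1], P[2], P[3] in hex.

Only C[1] changed, to 56. In OFB, a change in C_i flips the same bit in P_i only; the keystream is unaffected. Decrypting the received ciphertext:
P[1]: S = E(K, 72) = 20; 56 ⊕ 20 = 76.
P[2]: S = E(K, 20) = CE; 98 ⊕ CE = 56.
P[3]: S = E(K, CE) = 7C; 31 ⊕ 7C = 4D.
Blocks that differ from the original plaintext: P[1].

P[1] = 76, P[2] = 56, P[3] = 4D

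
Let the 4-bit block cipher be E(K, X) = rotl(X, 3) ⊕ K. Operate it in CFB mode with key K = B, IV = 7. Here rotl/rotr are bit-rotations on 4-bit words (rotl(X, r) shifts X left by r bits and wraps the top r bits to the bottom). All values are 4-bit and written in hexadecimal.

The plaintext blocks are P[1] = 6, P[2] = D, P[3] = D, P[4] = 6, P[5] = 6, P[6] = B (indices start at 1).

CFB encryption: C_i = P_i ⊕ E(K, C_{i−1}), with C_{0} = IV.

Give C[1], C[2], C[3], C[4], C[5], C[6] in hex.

C[1] = 6, C[2] = 5, C[3] = C, C[4] = B, C[5] = 0, C[6] = 0

C[1]: E(K, 7) = 0; 6 ⊕ 0 = 6.
C[2]: E(K, 6) = 8; D ⊕ 8 = 5.
C[3]: E(K, 5) = 1; D ⊕ 1 = C.
C[4]: E(K, C) = D; 6 ⊕ D = B.
C[5]: E(K, B) = 6; 6 ⊕ 6 = 0.
C[6]: E(K, 0) = B; B ⊕ B = 0.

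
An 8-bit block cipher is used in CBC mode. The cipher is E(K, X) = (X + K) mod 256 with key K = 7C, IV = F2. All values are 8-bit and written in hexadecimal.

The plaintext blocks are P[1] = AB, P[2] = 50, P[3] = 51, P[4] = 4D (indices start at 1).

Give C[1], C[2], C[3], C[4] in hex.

C[1] = D5, C[2] = 01, C[3] = CC, C[4] = FD

CBC encryption: C_i = E(K, P_i ⊕ C_{i−1}), with C_{0} = IV.
C[1]: P[1] ⊕ F2 = 59; E(K, 59) = D5.
C[2]: P[2] ⊕ D5 = 85; E(K, 85) = 01.
C[3]: P[3] ⊕ 01 = 50; E(K, 50) = CC.
C[4]: P[4] ⊕ CC = 81; E(K, 81) = FD.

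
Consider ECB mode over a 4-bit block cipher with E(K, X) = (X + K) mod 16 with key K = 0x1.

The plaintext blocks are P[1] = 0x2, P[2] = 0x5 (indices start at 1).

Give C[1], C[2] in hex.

ECB encryption: C_i = E(K, P_i).
C[1]: E(K, 0x2) = 0x3.
C[2]: E(K, 0x5) = 0x6.

C[1] = 0x3, C[2] = 0x6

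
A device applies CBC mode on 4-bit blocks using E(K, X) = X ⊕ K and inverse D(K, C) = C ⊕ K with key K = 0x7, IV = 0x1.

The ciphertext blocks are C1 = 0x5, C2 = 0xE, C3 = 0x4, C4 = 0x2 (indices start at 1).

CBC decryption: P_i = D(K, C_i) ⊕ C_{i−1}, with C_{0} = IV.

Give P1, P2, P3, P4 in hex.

P1 = 0x3, P2 = 0xC, P3 = 0xD, P4 = 0x1

P1: D(K, 0x5) = 0x2; 0x2 ⊕ 0x1 = 0x3.
P2: D(K, 0xE) = 0x9; 0x9 ⊕ 0x5 = 0xC.
P3: D(K, 0x4) = 0x3; 0x3 ⊕ 0xE = 0xD.
P4: D(K, 0x2) = 0x5; 0x5 ⊕ 0x4 = 0x1.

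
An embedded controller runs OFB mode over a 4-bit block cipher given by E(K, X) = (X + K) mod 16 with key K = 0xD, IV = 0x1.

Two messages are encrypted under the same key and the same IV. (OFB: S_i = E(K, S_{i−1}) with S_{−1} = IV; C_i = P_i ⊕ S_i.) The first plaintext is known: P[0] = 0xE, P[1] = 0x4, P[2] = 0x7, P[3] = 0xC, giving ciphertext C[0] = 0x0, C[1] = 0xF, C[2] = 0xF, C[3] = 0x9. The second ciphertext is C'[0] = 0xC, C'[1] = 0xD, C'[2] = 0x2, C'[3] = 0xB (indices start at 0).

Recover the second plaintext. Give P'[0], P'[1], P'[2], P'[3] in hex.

In OFB with a reused IV, both messages share the same keystream S_i, so C_i ⊕ C'_i = P_i ⊕ P'_i and thus P'_i = P_i ⊕ C_i ⊕ C'_i.
P'[0]: 0xE ⊕ 0x0 ⊕ 0xC = 0x2.
P'[1]: 0x4 ⊕ 0xF ⊕ 0xD = 0x6.
P'[2]: 0x7 ⊕ 0xF ⊕ 0x2 = 0xA.
P'[3]: 0xC ⊕ 0x9 ⊕ 0xB = 0xE.

P'[0] = 0x2, P'[1] = 0x6, P'[2] = 0xA, P'[3] = 0xE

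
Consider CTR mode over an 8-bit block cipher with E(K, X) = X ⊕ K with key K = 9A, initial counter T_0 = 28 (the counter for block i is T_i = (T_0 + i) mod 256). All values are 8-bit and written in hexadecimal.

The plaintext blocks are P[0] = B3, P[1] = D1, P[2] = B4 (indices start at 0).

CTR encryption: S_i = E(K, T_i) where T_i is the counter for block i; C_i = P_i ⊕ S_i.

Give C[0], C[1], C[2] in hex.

C[0]: T = 28, S = E(K, T) = B2; B3 ⊕ B2 = 01.
C[1]: T = 29, S = E(K, T) = B3; D1 ⊕ B3 = 62.
C[2]: T = 2A, S = E(K, T) = B0; B4 ⊕ B0 = 04.

C[0] = 01, C[1] = 62, C[2] = 04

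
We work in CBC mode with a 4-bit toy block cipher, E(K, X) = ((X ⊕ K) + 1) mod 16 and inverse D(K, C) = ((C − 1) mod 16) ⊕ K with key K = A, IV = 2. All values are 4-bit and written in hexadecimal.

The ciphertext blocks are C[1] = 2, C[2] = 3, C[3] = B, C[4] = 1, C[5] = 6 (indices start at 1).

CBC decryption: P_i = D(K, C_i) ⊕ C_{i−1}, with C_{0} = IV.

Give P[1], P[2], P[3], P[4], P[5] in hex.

P[1] = 9, P[2] = A, P[3] = 3, P[4] = 1, P[5] = E

P[1]: D(K, 2) = B; B ⊕ 2 = 9.
P[2]: D(K, 3) = 8; 8 ⊕ 2 = A.
P[3]: D(K, B) = 0; 0 ⊕ 3 = 3.
P[4]: D(K, 1) = A; A ⊕ B = 1.
P[5]: D(K, 6) = F; F ⊕ 1 = E.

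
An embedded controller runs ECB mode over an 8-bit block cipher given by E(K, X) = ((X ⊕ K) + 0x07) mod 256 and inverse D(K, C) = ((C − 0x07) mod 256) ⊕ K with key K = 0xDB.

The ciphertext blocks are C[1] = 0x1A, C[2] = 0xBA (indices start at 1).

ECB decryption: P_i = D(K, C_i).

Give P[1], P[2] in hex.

P[1]: D(K, 0x1A) = 0xC8.
P[2]: D(K, 0xBA) = 0x68.

P[1] = 0xC8, P[2] = 0x68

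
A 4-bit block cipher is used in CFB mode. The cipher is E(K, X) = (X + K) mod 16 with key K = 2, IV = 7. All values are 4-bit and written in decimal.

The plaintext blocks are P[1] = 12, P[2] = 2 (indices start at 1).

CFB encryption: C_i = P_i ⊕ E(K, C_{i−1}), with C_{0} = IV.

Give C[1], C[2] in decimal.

C[1]: E(K, 7) = 9; 12 ⊕ 9 = 5.
C[2]: E(K, 5) = 7; 2 ⊕ 7 = 5.

C[1] = 5, C[2] = 5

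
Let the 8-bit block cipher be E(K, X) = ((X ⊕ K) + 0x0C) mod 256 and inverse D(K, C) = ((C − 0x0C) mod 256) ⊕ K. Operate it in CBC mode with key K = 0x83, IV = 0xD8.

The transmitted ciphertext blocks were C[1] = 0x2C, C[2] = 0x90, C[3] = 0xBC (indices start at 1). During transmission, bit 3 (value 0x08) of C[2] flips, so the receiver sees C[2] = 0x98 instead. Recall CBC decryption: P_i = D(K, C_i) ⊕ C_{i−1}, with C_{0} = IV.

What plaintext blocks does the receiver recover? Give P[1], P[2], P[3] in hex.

Only C[2] changed, to 0x98. In CBC, a change in C_i garbles P_i and flips the same bit in P_{i+1}. Decrypting the received ciphertext:
P[1]: D(K, 0x2C) = 0xA3; 0xA3 ⊕ 0xD8 = 0x7B.
P[2]: D(K, 0x98) = 0x0F; 0x0F ⊕ 0x2C = 0x23.
P[3]: D(K, 0xBC) = 0x33; 0x33 ⊕ 0x98 = 0xAB.
Blocks that differ from the original plaintext: P[2], P[3].

P[1] = 0x7B, P[2] = 0x23, P[3] = 0xAB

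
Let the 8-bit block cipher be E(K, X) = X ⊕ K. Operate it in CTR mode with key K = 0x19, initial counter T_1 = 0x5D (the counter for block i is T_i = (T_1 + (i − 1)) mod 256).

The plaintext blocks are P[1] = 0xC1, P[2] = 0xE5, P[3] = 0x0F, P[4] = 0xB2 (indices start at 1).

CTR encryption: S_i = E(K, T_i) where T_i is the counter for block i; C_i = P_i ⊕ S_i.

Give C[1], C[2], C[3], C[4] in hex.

C[1]: T = 0x5D, S = E(K, T) = 0x44; 0xC1 ⊕ 0x44 = 0x85.
C[2]: T = 0x5E, S = E(K, T) = 0x47; 0xE5 ⊕ 0x47 = 0xA2.
C[3]: T = 0x5F, S = E(K, T) = 0x46; 0x0F ⊕ 0x46 = 0x49.
C[4]: T = 0x60, S = E(K, T) = 0x79; 0xB2 ⊕ 0x79 = 0xCB.

C[1] = 0x85, C[2] = 0xA2, C[3] = 0x49, C[4] = 0xCB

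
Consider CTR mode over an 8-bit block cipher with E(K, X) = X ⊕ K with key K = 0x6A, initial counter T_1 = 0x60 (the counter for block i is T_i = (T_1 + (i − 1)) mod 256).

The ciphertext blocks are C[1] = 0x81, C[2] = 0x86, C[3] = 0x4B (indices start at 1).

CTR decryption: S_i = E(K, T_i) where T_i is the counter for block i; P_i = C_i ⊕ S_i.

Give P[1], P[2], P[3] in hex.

P[1] = 0x8B, P[2] = 0x8D, P[3] = 0x43

P[1]: T = 0x60, S = E(K, T) = 0x0A; 0x81 ⊕ 0x0A = 0x8B.
P[2]: T = 0x61, S = E(K, T) = 0x0B; 0x86 ⊕ 0x0B = 0x8D.
P[3]: T = 0x62, S = E(K, T) = 0x08; 0x4B ⊕ 0x08 = 0x43.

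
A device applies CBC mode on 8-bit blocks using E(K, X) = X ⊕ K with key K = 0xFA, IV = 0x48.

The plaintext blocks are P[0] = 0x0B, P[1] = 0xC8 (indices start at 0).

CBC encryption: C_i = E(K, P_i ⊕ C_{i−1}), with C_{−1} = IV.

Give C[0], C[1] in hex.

C[0]: P[0] ⊕ 0x48 = 0x43; E(K, 0x43) = 0xB9.
C[1]: P[1] ⊕ 0xB9 = 0x71; E(K, 0x71) = 0x8B.

C[0] = 0xB9, C[1] = 0x8B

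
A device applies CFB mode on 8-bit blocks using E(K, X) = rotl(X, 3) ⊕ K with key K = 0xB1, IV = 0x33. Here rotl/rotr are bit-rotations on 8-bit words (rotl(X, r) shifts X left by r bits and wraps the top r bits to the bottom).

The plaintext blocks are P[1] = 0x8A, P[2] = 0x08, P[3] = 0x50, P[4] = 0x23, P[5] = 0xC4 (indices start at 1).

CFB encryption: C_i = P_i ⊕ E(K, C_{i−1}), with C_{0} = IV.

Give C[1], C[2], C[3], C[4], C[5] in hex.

C[1]: E(K, 0x33) = 0x28; 0x8A ⊕ 0x28 = 0xA2.
C[2]: E(K, 0xA2) = 0xA4; 0x08 ⊕ 0xA4 = 0xAC.
C[3]: E(K, 0xAC) = 0xD4; 0x50 ⊕ 0xD4 = 0x84.
C[4]: E(K, 0x84) = 0x95; 0x23 ⊕ 0x95 = 0xB6.
C[5]: E(K, 0xB6) = 0x04; 0xC4 ⊕ 0x04 = 0xC0.

C[1] = 0xA2, C[2] = 0xAC, C[3] = 0x84, C[4] = 0xB6, C[5] = 0xC0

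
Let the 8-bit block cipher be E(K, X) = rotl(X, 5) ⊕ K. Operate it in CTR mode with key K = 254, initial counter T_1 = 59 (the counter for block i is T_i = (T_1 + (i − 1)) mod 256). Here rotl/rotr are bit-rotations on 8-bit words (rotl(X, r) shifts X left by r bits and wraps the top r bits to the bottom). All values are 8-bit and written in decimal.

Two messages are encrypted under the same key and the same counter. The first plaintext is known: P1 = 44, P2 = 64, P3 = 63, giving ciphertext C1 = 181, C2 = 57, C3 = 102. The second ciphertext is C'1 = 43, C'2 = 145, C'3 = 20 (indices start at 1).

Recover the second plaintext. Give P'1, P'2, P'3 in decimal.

P'1 = 178, P'2 = 232, P'3 = 77

In CTR with a reused counter, both messages share the same keystream S_i, so C_i ⊕ C'_i = P_i ⊕ P'_i and thus P'_i = P_i ⊕ C_i ⊕ C'_i.
P'1: 44 ⊕ 181 ⊕ 43 = 178.
P'2: 64 ⊕ 57 ⊕ 145 = 232.
P'3: 63 ⊕ 102 ⊕ 20 = 77.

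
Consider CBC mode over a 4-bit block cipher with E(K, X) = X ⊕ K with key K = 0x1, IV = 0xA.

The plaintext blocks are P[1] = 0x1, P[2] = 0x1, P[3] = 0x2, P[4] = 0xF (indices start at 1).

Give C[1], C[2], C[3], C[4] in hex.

C[1] = 0xA, C[2] = 0xA, C[3] = 0x9, C[4] = 0x7

CBC encryption: C_i = E(K, P_i ⊕ C_{i−1}), with C_{0} = IV.
C[1]: P[1] ⊕ 0xA = 0xB; E(K, 0xB) = 0xA.
C[2]: P[2] ⊕ 0xA = 0xB; E(K, 0xB) = 0xA.
C[3]: P[3] ⊕ 0xA = 0x8; E(K, 0x8) = 0x9.
C[4]: P[4] ⊕ 0x9 = 0x6; E(K, 0x6) = 0x7.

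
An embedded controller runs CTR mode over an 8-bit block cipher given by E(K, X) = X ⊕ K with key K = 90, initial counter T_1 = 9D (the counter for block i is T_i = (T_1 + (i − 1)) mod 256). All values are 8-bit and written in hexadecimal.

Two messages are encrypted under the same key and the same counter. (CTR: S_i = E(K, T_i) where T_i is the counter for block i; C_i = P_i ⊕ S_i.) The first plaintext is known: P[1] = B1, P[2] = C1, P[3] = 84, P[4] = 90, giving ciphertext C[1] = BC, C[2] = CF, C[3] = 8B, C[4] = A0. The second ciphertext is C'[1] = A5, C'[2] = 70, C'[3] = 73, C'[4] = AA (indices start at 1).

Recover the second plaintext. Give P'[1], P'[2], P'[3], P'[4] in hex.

P'[1] = A8, P'[2] = 7E, P'[3] = 7C, P'[4] = 9A

In CTR with a reused counter, both messages share the same keystream S_i, so C_i ⊕ C'_i = P_i ⊕ P'_i and thus P'_i = P_i ⊕ C_i ⊕ C'_i.
P'[1]: B1 ⊕ BC ⊕ A5 = A8.
P'[2]: C1 ⊕ CF ⊕ 70 = 7E.
P'[3]: 84 ⊕ 8B ⊕ 73 = 7C.
P'[4]: 90 ⊕ A0 ⊕ AA = 9A.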